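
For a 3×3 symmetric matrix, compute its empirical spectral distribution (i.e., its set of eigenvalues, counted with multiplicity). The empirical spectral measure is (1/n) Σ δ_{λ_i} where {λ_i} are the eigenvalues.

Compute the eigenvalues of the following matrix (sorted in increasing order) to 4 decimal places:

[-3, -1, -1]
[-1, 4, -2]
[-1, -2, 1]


Since M is real symmetric, all three eigenvalues are real; they are the roots of det(λI − M) = λ³ − (tr M) λ² + s λ − det M, where s is the sum of the principal 2×2 minors.
tr M = -3 + 4 + 1 = 2.
s = ((-3)·4 − (-1)²) + ((-3)·1 − (-1)²) + (4·1 − (-2)²) = -13 + (-4) + 0 = -17.
det M (expand along row 1) = (-3)·0 − (-1)·(-3) + (-1)·6 = -9.
Characteristic polynomial: λ³ − 2λ² − 17λ + 9 = 0.
Substitute λ = y + (tr M)/3 = y + 0.666667 to remove the quadratic term: y³ + p·y + q = 0 with p = s − (tr M)²/3 = -18.333333 and q = −2(tr M)³/27 + (tr M)·s/3 − det M = -2.925926.
Three real roots ⇒ use the trigonometric (Viète) form: r = 2√(−p/3) = 4.944132, φ = arccos(3q/(p·r)) = arccos(0.096840) = 1.473805 rad.
y_k = r·cos(φ/3 − 2πk/3) for k = 0, 1, 2 gives y = 4.359416, -0.159819, -4.199597.
λ_k = y_k + 0.666667 gives λ = 5.0261, 0.5068, -3.5329 (check: the sum is 2.0000 = tr M).

Eigenvalues sorted in increasing order: [-3.5329, 0.5068, 5.0261].


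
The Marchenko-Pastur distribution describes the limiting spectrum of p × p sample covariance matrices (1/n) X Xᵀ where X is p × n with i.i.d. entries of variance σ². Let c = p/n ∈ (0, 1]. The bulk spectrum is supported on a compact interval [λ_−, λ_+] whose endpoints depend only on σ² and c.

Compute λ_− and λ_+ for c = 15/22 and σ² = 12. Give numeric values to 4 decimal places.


c = 15/22 = 0.681818; √c = 0.825723.
λ_− = σ² (1 − √c)² = 12 · (1 − 0.825723)² = 12 · (0.174277)² = 0.364470.
λ_+ = σ² (1 + √c)² = 12 · (1 + 0.825723)² = 12 · (1.825723)² = 39.999166.

Rounded to 4 decimal places: λ_− ≈ 0.3645, λ_+ ≈ 39.9992.


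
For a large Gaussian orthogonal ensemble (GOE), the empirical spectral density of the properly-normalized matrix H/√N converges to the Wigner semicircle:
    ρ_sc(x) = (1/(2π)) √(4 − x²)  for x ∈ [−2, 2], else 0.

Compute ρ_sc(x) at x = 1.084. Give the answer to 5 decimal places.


ρ_sc(x) = (1/(2π)) √(4 − x²). With x = 1.084:
  4 − x² = 4 − (1.084)² = 4 − 1.175056 = 2.824944.
  √(4 − x²) = 1.680757.
  1/(2π) = 0.159155.
  ρ_sc(1.084) = 0.159155 · 1.680757 = 0.267501.

Rounded to 5 decimal places: ρ_sc(1.084) ≈ 0.26750.


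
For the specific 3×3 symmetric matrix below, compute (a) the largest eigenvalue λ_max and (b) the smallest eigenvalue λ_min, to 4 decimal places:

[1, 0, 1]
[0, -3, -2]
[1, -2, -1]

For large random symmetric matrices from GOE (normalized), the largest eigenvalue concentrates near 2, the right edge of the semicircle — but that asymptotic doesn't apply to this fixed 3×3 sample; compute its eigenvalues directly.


Since M is real symmetric, all three eigenvalues are real; they are the roots of det(λI − M) = λ³ − (tr M) λ² + s λ − det M, where s is the sum of the principal 2×2 minors.
tr M = 1 + (-3) + (-1) = -3.
s = (1·(-3) − 0²) + (1·(-1) − 1²) + ((-3)·(-1) − (-2)²) = -3 + (-2) + (-1) = -6.
det M (expand along row 1) = 1·(-1) − 0·2 + 1·3 = 2.
Characteristic polynomial: λ³ + 3λ² − 6λ − 2 = 0.
Substitute λ = y + (tr M)/3 = y − 1.000000 to remove the quadratic term: y³ + p·y + q = 0 with p = s − (tr M)²/3 = -9.000000 and q = −2(tr M)³/27 + (tr M)·s/3 − det M = 6.000000.
Three real roots ⇒ use the trigonometric (Viète) form: r = 2√(−p/3) = 3.464102, φ = arccos(3q/(p·r)) = arccos(-0.577350) = 2.186276 rad.
y_k = r·cos(φ/3 − 2πk/3) for k = 0, 1, 2 gives y = 2.584225, 0.705720, -3.289945.
λ_k = y_k − 1.000000 gives λ = 1.5842, -0.2943, -4.2899 (check: the sum is -3.0000 = tr M).

Hence λ_max = 1.5842 and λ_min = -4.2899.


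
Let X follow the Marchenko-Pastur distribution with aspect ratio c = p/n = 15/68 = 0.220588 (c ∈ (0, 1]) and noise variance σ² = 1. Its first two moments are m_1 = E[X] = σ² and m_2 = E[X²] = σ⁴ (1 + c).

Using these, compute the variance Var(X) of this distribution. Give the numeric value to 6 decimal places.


m_1 = E[X] = σ² = 1, so m_1² = 1.
m_2 = E[X²] = σ⁴ (1 + c) = 1 · (1 + 0.220588) = 1 · 1.220588 = 1.220588.
(Note m_2 − m_1² simplifies to c · σ⁴ = 0.220588 · 1.)

Var(X) = m_2 − m_1² = 1.220588 − 1 = 0.220588.


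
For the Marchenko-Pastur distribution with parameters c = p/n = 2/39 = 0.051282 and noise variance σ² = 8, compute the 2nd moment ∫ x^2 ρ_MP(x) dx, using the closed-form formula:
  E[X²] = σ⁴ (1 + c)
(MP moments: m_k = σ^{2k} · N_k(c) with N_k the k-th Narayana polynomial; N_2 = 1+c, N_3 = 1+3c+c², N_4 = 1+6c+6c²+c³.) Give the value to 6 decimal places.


E[X²] = σ⁴ (1 + c) (second MP moment). With σ² = 8 (so σ⁴ = 64) and c = 2/39 = 0.051282: E[X²] = 64 · (1 + 0.051282) = 64 · 1.051282.

So E[X^2] = 67.282051.


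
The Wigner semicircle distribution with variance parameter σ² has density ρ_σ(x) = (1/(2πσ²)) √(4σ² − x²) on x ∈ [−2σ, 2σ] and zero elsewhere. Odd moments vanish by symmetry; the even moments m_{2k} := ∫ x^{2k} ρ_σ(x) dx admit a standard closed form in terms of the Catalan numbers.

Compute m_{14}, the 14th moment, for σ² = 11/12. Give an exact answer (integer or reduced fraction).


By the scaled semicircle moment identity, m_{2k} = σ^{2k} · C_k with k = 7.
C_7 = (1/(k+1)) · C(2k, k) = (1/8) · C(14, 7) = (1/8) · 3432 = 429.
σ^{2k} = (σ²)^k = (11/12)^7 = 19487171/35831808.

Therefore m_{14} = σ^{14} · C_7 = (19487171/35831808) · 429 = 2786665453/11943936.


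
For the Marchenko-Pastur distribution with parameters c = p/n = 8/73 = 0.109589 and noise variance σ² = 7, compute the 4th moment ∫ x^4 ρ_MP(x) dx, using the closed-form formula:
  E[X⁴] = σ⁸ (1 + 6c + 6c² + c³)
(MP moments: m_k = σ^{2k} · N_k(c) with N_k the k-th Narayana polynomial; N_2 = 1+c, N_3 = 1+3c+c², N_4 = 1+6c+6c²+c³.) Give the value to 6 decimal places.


E[X⁴] = σ⁸ (1 + 6c + 6c² + c³) (fourth MP moment). With σ² = 7 (so σ⁸ = 2401) and c = 8/73 = 0.109589: E[X⁴] = 2401 · (1 + 6·0.109589 + 6·(0.109589)² + (0.109589)³) = 2401 · 1.730909.

So E[X^4] = 4155.912346.


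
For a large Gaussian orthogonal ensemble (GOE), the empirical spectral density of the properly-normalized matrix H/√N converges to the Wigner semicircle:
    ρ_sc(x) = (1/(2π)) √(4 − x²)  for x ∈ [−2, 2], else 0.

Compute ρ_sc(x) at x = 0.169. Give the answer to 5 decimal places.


ρ_sc(x) = (1/(2π)) √(4 − x²). With x = 0.169:
  4 − x² = 4 − (0.169)² = 4 − 0.028561 = 3.971439.
  √(4 − x²) = 1.992847.
  1/(2π) = 0.159155.
  ρ_sc(0.169) = 0.159155 · 1.992847 = 0.317171.

Rounded to 5 decimal places: ρ_sc(0.169) ≈ 0.31717.


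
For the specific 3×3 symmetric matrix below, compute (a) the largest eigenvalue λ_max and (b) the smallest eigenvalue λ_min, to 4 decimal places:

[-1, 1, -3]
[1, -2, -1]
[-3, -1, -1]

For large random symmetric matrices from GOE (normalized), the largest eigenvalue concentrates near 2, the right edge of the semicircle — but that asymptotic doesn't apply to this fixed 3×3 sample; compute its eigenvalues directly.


Since M is real symmetric, all three eigenvalues are real; they are the roots of det(λI − M) = λ³ − (tr M) λ² + s λ − det M, where s is the sum of the principal 2×2 minors.
tr M = -1 + (-2) + (-1) = -4.
s = ((-1)·(-2) − 1²) + ((-1)·(-1) − (-3)²) + ((-2)·(-1) − (-1)²) = 1 + (-8) + 1 = -6.
det M (expand along row 1) = (-1)·1 − 1·(-4) + (-3)·(-7) = 24.
Characteristic polynomial: λ³ + 4λ² − 6λ − 24 = 0.
Substitute λ = y + (tr M)/3 = y − 1.333333 to remove the quadratic term: y³ + p·y + q = 0 with p = s − (tr M)²/3 = -11.333333 and q = −2(tr M)³/27 + (tr M)·s/3 − det M = -11.259259.
Three real roots ⇒ use the trigonometric (Viète) form: r = 2√(−p/3) = 3.887301, φ = arccos(3q/(p·r)) = arccos(0.766700) = 0.697112 rad.
y_k = r·cos(φ/3 − 2πk/3) for k = 0, 1, 2 gives y = 3.782823, -1.116156, -2.666667.
λ_k = y_k − 1.333333 gives λ = 2.4495, -2.4495, -4.0000 (check: the sum is -4.0000 = tr M).

Hence λ_max = 2.4495 and λ_min = -4.0000.


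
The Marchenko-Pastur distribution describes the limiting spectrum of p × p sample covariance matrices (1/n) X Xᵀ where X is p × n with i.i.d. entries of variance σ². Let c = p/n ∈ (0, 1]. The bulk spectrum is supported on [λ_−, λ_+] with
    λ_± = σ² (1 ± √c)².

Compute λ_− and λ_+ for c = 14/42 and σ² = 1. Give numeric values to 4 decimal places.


c = 14/42 = 0.333333; √c = 0.577350.
λ_− = σ² (1 − √c)² = 1 · (1 − 0.577350)² = 1 · (0.422650)² = 0.178633.
λ_+ = σ² (1 + √c)² = 1 · (1 + 0.577350)² = 1 · (1.577350)² = 2.488034.

Rounded to 4 decimal places: λ_− ≈ 0.1786, λ_+ ≈ 2.4880.


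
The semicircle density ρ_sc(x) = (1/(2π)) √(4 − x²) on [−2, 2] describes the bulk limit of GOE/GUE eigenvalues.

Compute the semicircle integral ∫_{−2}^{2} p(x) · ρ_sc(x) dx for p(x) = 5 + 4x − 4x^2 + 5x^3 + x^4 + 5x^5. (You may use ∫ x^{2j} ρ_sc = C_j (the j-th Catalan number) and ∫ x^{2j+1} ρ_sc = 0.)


Write p(x) = Σ a_i x^i, split into monomials and integrate each against ρ_sc separately.
Using ∫ x^{2j} ρ_sc = C_j = (1/(j+1)) C(2j, j) (Catalan numbers) and ∫ x^{2j+1} ρ_sc = 0 (odd monomials vanish by symmetry):
  i = 0 (even): a_0 · C_{0} = 5 · 1 = 5
  i = 1 (odd): ∫ x^1 ρ_sc = 0 (vanishes)
  i = 2 (even): a_2 · C_{1} = -4 · 1 = -4
  i = 3 (odd): ∫ x^3 ρ_sc = 0 (vanishes)
  i = 4 (even): a_4 · C_{2} = 1 · 2 = 2
  i = 5 (odd): ∫ x^5 ρ_sc = 0 (vanishes)

Summing the contributions: ∫_{−2}^{2} p(x) ρ_sc(x) dx = 5 + (-4) + 2 = 3.


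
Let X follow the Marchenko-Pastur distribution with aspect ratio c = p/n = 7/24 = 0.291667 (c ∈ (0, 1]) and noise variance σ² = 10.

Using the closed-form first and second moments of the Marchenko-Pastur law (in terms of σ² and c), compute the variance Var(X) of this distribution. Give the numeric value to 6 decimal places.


Recall the MP moments m_1 = E[X] = σ² and m_2 = E[X²] = σ⁴ (1 + c).
m_1 = E[X] = σ² = 10, so m_1² = 100.
m_2 = E[X²] = σ⁴ (1 + c) = 100 · (1 + 0.291667) = 100 · 1.291667 = 129.166667.
(Note m_2 − m_1² simplifies to c · σ⁴ = 0.291667 · 100.)

Var(X) = m_2 − m_1² = 129.166667 − 100 = 29.166667.


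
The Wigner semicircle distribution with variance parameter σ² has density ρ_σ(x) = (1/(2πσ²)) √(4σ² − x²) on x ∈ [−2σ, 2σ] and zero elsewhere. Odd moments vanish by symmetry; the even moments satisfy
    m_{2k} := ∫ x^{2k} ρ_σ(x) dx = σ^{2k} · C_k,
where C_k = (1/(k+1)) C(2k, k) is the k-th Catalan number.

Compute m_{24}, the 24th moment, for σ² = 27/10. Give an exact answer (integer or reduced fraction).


By the scaled semicircle moment identity, m_{2k} = σ^{2k} · C_k with k = 12.
C_12 = (1/(k+1)) · C(2k, k) = (1/13) · C(24, 12) = (1/13) · 2704156 = 208012.
σ^{2k} = (σ²)^k = (27/10)^12 = 150094635296999121/1000000000000.

Therefore m_{24} = σ^{24} · C_12 = (150094635296999121/1000000000000) · 208012 = 7805371319349845289363/250000000000.


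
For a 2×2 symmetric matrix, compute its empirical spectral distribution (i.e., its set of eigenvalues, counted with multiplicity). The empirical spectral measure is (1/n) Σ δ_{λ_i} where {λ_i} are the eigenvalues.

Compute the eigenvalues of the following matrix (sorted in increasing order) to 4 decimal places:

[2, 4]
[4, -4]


Since M is real symmetric, both eigenvalues are real; they are the roots of det(λI − M) = λ² − (tr M) λ + det M.
tr M = 2 + (-4) = -2.
det M = 2·(-4) − 4² = -8 − 16 = -24.
Characteristic polynomial: λ² + 2λ − 24 = 0.
Discriminant Δ = (tr M)² − 4·det M = 4 − (-96) = 100; √Δ = 10.000000.
λ = (tr M ± √Δ)/2 = (-2 ± 10.000000)/2, giving (tr M − √Δ)/2 = -6.0000 and (tr M + √Δ)/2 = 4.0000.

Eigenvalues sorted in increasing order: [-6.0000, 4.0000].


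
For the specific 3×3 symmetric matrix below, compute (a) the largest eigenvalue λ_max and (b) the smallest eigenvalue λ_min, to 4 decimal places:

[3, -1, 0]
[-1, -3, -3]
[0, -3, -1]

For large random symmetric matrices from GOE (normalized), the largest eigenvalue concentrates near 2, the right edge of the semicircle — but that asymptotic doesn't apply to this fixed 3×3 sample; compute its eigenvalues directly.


Since M is real symmetric, all three eigenvalues are real; they are the roots of det(λI − M) = λ³ − (tr M) λ² + s λ − det M, where s is the sum of the principal 2×2 minors.
tr M = 3 + (-3) + (-1) = -1.
s = (3·(-3) − (-1)²) + (3·(-1) − 0²) + ((-3)·(-1) − (-3)²) = -10 + (-3) + (-6) = -19.
det M (expand along row 1) = 3·(-6) − (-1)·1 + 0·3 = -17.
Characteristic polynomial: λ³ + λ² − 19λ + 17 = 0.
Substitute λ = y + (tr M)/3 = y − 0.333333 to remove the quadratic term: y³ + p·y + q = 0 with p = s − (tr M)²/3 = -19.333333 and q = −2(tr M)³/27 + (tr M)·s/3 − det M = 23.407407.
Three real roots ⇒ use the trigonometric (Viète) form: r = 2√(−p/3) = 5.077182, φ = arccos(3q/(p·r)) = arccos(-0.715394) = 2.367984 rad.
y_k = r·cos(φ/3 − 2πk/3) for k = 0, 1, 2 gives y = 3.575974, 1.333333, -4.909307.
λ_k = y_k − 0.333333 gives λ = 3.2426, 1.0000, -5.2426 (check: the sum is -1.0000 = tr M).

Hence λ_max = 3.2426 and λ_min = -5.2426.


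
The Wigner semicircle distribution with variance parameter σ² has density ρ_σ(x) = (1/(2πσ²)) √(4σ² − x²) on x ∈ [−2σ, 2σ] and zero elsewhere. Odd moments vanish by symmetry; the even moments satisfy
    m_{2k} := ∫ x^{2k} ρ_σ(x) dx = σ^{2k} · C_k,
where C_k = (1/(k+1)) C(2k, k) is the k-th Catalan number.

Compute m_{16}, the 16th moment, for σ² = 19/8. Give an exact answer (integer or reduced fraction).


By the scaled semicircle moment identity, m_{2k} = σ^{2k} · C_k with k = 8.
C_8 = (1/(k+1)) · C(2k, k) = (1/9) · C(16, 8) = (1/9) · 12870 = 1430.
σ^{2k} = (σ²)^k = (19/8)^8 = 16983563041/16777216.

Therefore m_{16} = σ^{16} · C_8 = (16983563041/16777216) · 1430 = 12143247574315/8388608.


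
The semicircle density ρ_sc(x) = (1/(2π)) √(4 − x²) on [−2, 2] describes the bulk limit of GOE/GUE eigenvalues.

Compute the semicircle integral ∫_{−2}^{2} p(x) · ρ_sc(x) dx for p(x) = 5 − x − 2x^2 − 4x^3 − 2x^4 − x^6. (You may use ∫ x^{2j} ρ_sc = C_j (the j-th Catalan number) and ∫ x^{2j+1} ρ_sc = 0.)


Write p(x) = Σ a_i x^i, split into monomials and integrate each against ρ_sc separately.
Using ∫ x^{2j} ρ_sc = C_j = (1/(j+1)) C(2j, j) (Catalan numbers) and ∫ x^{2j+1} ρ_sc = 0 (odd monomials vanish by symmetry):
  i = 0 (even): a_0 · C_{0} = 5 · 1 = 5
  i = 1 (odd): ∫ x^1 ρ_sc = 0 (vanishes)
  i = 2 (even): a_2 · C_{1} = -2 · 1 = -2
  i = 3 (odd): ∫ x^3 ρ_sc = 0 (vanishes)
  i = 4 (even): a_4 · C_{2} = -2 · 2 = -4
  i = 6 (even): a_6 · C_{3} = -1 · 5 = -5

Summing the contributions: ∫_{−2}^{2} p(x) ρ_sc(x) dx = 5 + (-2) + (-4) + (-5) = -6.


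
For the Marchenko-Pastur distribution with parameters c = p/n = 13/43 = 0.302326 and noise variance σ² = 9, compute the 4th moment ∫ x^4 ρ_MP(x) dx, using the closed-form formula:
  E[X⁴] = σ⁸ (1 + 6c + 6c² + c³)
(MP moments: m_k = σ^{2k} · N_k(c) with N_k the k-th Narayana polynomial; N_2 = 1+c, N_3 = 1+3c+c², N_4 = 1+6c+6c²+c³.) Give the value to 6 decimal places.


E[X⁴] = σ⁸ (1 + 6c + 6c² + c³) (fourth MP moment). With σ² = 9 (so σ⁸ = 6561) and c = 13/43 = 0.302326: E[X⁴] = 6561 · (1 + 6·0.302326 + 6·(0.302326)² + (0.302326)³) = 6561 · 3.389991.

So E[X^4] = 22241.729760.


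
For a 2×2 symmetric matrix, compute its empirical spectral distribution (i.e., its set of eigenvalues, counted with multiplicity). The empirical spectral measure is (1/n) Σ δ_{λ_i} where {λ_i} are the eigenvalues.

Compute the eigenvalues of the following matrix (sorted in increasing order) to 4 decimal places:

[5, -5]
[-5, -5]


Since M is real symmetric, both eigenvalues are real; they are the roots of det(λI − M) = λ² − (tr M) λ + det M.
tr M = 5 + (-5) = 0.
det M = 5·(-5) − (-5)² = -25 − 25 = -50.
Characteristic polynomial: λ² − 50 = 0.
Discriminant Δ = (tr M)² − 4·det M = 0 − (-200) = 200; √Δ = 14.142136.
λ = (tr M ± √Δ)/2 = (0 ± 14.142136)/2, giving (tr M − √Δ)/2 = -7.0711 and (tr M + √Δ)/2 = 7.0711.

Eigenvalues sorted in increasing order: [-7.0711, 7.0711].


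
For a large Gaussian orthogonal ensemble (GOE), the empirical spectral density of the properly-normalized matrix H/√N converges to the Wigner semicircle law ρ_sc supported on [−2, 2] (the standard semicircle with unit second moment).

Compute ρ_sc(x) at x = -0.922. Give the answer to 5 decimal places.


ρ_sc(x) = (1/(2π)) √(4 − x²). With x = -0.922:
  4 − x² = 4 − (-0.922)² = 4 − 0.850084 = 3.149916.
  √(4 − x²) = 1.774800.
  1/(2π) = 0.159155.
  ρ_sc(-0.922) = 0.159155 · 1.774800 = 0.282468.

Rounded to 5 decimal places: ρ_sc(-0.922) ≈ 0.28247.


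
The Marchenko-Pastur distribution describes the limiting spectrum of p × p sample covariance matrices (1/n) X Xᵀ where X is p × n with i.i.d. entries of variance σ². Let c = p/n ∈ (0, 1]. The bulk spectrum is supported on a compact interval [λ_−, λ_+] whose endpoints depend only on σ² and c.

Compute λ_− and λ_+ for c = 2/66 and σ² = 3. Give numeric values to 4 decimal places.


c = 2/66 = 0.030303; √c = 0.174078.
λ_− = σ² (1 − √c)² = 3 · (1 − 0.174078)² = 3 · (0.825922)² = 2.046443.
λ_+ = σ² (1 + √c)² = 3 · (1 + 0.174078)² = 3 · (1.174078)² = 4.135375.

Rounded to 4 decimal places: λ_− ≈ 2.0464, λ_+ ≈ 4.1354.


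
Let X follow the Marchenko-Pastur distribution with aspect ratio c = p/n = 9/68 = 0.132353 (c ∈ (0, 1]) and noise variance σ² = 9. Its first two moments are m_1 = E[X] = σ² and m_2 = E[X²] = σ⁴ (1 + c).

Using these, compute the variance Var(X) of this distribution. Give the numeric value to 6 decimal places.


m_1 = E[X] = σ² = 9, so m_1² = 81.
m_2 = E[X²] = σ⁴ (1 + c) = 81 · (1 + 0.132353) = 81 · 1.132353 = 91.720588.
(Note m_2 − m_1² simplifies to c · σ⁴ = 0.132353 · 81.)

Var(X) = m_2 − m_1² = 91.720588 − 81 = 10.720588.


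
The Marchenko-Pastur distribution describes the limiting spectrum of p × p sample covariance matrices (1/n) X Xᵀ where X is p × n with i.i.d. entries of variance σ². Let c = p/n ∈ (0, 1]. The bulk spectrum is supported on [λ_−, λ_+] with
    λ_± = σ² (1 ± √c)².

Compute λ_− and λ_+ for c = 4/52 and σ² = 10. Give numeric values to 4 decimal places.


c = 4/52 = 0.076923; √c = 0.277350.
λ_− = σ² (1 − √c)² = 10 · (1 − 0.277350)² = 10 · (0.722650)² = 5.222229.
λ_+ = σ² (1 + √c)² = 10 · (1 + 0.277350)² = 10 · (1.277350)² = 16.316233.

Rounded to 4 decimal places: λ_− ≈ 5.2222, λ_+ ≈ 16.3162.


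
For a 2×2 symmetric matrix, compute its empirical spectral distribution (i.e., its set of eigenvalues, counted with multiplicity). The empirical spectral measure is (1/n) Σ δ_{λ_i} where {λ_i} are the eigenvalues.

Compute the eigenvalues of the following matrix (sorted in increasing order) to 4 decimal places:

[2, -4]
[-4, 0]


Since M is real symmetric, both eigenvalues are real; they are the roots of det(λI − M) = λ² − (tr M) λ + det M.
tr M = 2 + 0 = 2.
det M = 2·0 − (-4)² = 0 − 16 = -16.
Characteristic polynomial: λ² − 2λ − 16 = 0.
Discriminant Δ = (tr M)² − 4·det M = 4 − (-64) = 68; √Δ = 8.246211.
λ = (tr M ± √Δ)/2 = (2 ± 8.246211)/2, giving (tr M − √Δ)/2 = -3.1231 and (tr M + √Δ)/2 = 5.1231.

Eigenvalues sorted in increasing order: [-3.1231, 5.1231].


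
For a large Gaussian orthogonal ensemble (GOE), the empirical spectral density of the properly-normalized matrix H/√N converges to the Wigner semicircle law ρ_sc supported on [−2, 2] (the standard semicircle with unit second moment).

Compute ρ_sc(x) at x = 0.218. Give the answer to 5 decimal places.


ρ_sc(x) = (1/(2π)) √(4 − x²). With x = 0.218:
  4 − x² = 4 − (0.218)² = 4 − 0.047524 = 3.952476.
  √(4 − x²) = 1.988083.
  1/(2π) = 0.159155.
  ρ_sc(0.218) = 0.159155 · 1.988083 = 0.316413.

Rounded to 5 decimal places: ρ_sc(0.218) ≈ 0.31641.


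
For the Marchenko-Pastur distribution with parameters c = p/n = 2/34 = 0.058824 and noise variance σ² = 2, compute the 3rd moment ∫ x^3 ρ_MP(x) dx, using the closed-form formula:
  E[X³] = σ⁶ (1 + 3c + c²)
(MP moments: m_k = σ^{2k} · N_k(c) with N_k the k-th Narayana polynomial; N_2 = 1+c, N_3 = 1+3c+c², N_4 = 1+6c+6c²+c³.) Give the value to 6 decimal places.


E[X³] = σ⁶ (1 + 3c + c²) (third MP moment). With σ² = 2 (so σ⁶ = 8) and c = 2/34 = 0.058824: E[X³] = 8 · (1 + 3·0.058824 + (0.058824)²) = 8 · 1.179931.

So E[X^3] = 9.439446.


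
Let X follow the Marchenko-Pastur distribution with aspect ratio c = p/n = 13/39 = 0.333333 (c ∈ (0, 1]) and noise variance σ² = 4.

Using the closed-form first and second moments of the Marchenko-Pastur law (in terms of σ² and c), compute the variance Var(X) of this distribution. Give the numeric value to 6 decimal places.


Recall the MP moments m_1 = E[X] = σ² and m_2 = E[X²] = σ⁴ (1 + c).
m_1 = E[X] = σ² = 4, so m_1² = 16.
m_2 = E[X²] = σ⁴ (1 + c) = 16 · (1 + 0.333333) = 16 · 1.333333 = 21.333333.
(Note m_2 − m_1² simplifies to c · σ⁴ = 0.333333 · 16.)

Var(X) = m_2 − m_1² = 21.333333 − 16 = 5.333333.


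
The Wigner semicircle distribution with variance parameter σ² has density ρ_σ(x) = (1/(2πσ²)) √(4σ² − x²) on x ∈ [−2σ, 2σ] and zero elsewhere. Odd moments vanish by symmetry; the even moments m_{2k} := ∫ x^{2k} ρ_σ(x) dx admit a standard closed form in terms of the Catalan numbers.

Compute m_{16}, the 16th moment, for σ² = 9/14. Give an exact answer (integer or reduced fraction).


By the scaled semicircle moment identity, m_{2k} = σ^{2k} · C_k with k = 8.
C_8 = (1/(k+1)) · C(2k, k) = (1/9) · C(16, 8) = (1/9) · 12870 = 1430.
σ^{2k} = (σ²)^k = (9/14)^8 = 43046721/1475789056.

Therefore m_{16} = σ^{16} · C_8 = (43046721/1475789056) · 1430 = 30778405515/737894528.


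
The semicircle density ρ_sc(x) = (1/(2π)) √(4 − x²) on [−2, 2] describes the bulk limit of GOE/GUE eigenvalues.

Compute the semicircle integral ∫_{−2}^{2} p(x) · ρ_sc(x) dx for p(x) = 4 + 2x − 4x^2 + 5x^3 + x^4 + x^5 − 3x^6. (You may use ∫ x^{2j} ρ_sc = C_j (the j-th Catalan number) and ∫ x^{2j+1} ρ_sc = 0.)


Write p(x) = Σ a_i x^i, split into monomials and integrate each against ρ_sc separately.
Using ∫ x^{2j} ρ_sc = C_j = (1/(j+1)) C(2j, j) (Catalan numbers) and ∫ x^{2j+1} ρ_sc = 0 (odd monomials vanish by symmetry):
  i = 0 (even): a_0 · C_{0} = 4 · 1 = 4
  i = 1 (odd): ∫ x^1 ρ_sc = 0 (vanishes)
  i = 2 (even): a_2 · C_{1} = -4 · 1 = -4
  i = 3 (odd): ∫ x^3 ρ_sc = 0 (vanishes)
  i = 4 (even): a_4 · C_{2} = 1 · 2 = 2
  i = 5 (odd): ∫ x^5 ρ_sc = 0 (vanishes)
  i = 6 (even): a_6 · C_{3} = -3 · 5 = -15

Summing the contributions: ∫_{−2}^{2} p(x) ρ_sc(x) dx = 4 + (-4) + 2 + (-15) = -13.


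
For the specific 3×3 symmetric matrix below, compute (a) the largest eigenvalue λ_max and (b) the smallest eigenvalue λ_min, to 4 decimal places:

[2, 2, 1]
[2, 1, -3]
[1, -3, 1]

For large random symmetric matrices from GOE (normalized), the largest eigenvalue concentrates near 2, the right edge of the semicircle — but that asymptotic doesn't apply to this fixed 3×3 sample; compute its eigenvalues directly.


Since M is real symmetric, all three eigenvalues are real; they are the roots of det(λI − M) = λ³ − (tr M) λ² + s λ − det M, where s is the sum of the principal 2×2 minors.
tr M = 2 + 1 + 1 = 4.
s = (2·1 − 2²) + (2·1 − 1²) + (1·1 − (-3)²) = -2 + 1 + (-8) = -9.
det M (expand along row 1) = 2·(-8) − 2·5 + 1·(-7) = -33.
Characteristic polynomial: λ³ − 4λ² − 9λ + 33 = 0.
Substitute λ = y + (tr M)/3 = y + 1.333333 to remove the quadratic term: y³ + p·y + q = 0 with p = s − (tr M)²/3 = -14.333333 and q = −2(tr M)³/27 + (tr M)·s/3 − det M = 16.259259.
Three real roots ⇒ use the trigonometric (Viète) form: r = 2√(−p/3) = 4.371626, φ = arccos(3q/(p·r)) = arccos(-0.778452) = 2.462992 rad.
y_k = r·cos(φ/3 − 2πk/3) for k = 0, 1, 2 gives y = 2.979226, 1.281035, -4.260261.
λ_k = y_k + 1.333333 gives λ = 4.3126, 2.6144, -2.9269 (check: the sum is 4.0000 = tr M).

Hence λ_max = 4.3126 and λ_min = -2.9269.


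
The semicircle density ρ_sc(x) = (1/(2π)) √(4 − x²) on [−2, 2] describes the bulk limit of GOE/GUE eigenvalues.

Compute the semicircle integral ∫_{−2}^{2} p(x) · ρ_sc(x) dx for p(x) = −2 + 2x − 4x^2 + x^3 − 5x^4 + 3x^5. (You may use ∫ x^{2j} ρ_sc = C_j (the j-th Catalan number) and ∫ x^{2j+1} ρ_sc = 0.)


Write p(x) = Σ a_i x^i, split into monomials and integrate each against ρ_sc separately.
Using ∫ x^{2j} ρ_sc = C_j = (1/(j+1)) C(2j, j) (Catalan numbers) and ∫ x^{2j+1} ρ_sc = 0 (odd monomials vanish by symmetry):
  i = 0 (even): a_0 · C_{0} = -2 · 1 = -2
  i = 1 (odd): ∫ x^1 ρ_sc = 0 (vanishes)
  i = 2 (even): a_2 · C_{1} = -4 · 1 = -4
  i = 3 (odd): ∫ x^3 ρ_sc = 0 (vanishes)
  i = 4 (even): a_4 · C_{2} = -5 · 2 = -10
  i = 5 (odd): ∫ x^5 ρ_sc = 0 (vanishes)

Summing the contributions: ∫_{−2}^{2} p(x) ρ_sc(x) dx = (-2) + (-4) + (-10) = -16.


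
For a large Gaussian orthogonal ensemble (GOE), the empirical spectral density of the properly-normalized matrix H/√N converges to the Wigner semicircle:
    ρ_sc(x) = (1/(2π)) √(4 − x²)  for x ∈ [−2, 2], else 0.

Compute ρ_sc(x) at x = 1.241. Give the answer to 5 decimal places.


ρ_sc(x) = (1/(2π)) √(4 − x²). With x = 1.241:
  4 − x² = 4 − (1.241)² = 4 − 1.540081 = 2.459919.
  √(4 − x²) = 1.568413.
  1/(2π) = 0.159155.
  ρ_sc(1.241) = 0.159155 · 1.568413 = 0.249621.

Rounded to 5 decimal places: ρ_sc(1.241) ≈ 0.24962.


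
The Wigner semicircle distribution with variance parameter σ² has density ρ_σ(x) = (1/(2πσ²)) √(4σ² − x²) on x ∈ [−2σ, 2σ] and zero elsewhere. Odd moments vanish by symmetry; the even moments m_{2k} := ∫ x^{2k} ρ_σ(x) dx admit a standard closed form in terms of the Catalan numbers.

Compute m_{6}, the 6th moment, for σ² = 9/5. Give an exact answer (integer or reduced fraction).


By the scaled semicircle moment identity, m_{2k} = σ^{2k} · C_k with k = 3.
C_3 = (1/(k+1)) · C(2k, k) = (1/4) · C(6, 3) = (1/4) · 20 = 5.
σ^{2k} = (σ²)^k = (9/5)^3 = 729/125.

Therefore m_{6} = σ^{6} · C_3 = (729/125) · 5 = 729/25.


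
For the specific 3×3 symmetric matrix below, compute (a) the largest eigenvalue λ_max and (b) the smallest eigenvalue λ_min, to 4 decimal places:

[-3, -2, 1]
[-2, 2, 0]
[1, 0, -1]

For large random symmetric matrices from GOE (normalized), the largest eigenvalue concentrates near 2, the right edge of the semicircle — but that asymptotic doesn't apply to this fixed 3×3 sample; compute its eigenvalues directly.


Since M is real symmetric, all three eigenvalues are real; they are the roots of det(λI − M) = λ³ − (tr M) λ² + s λ − det M, where s is the sum of the principal 2×2 minors.
tr M = -3 + 2 + (-1) = -2.
s = ((-3)·2 − (-2)²) + ((-3)·(-1) − 1²) + (2·(-1) − 0²) = -10 + 2 + (-2) = -10.
det M (expand along row 1) = (-3)·(-2) − (-2)·2 + 1·(-2) = 8.
Characteristic polynomial: λ³ + 2λ² − 10λ − 8 = 0.
Substitute λ = y + (tr M)/3 = y − 0.666667 to remove the quadratic term: y³ + p·y + q = 0 with p = s − (tr M)²/3 = -11.333333 and q = −2(tr M)³/27 + (tr M)·s/3 − det M = -0.740741.
Three real roots ⇒ use the trigonometric (Viète) form: r = 2√(−p/3) = 3.887301, φ = arccos(3q/(p·r)) = arccos(0.050441) = 1.520334 rad.
y_k = r·cos(φ/3 − 2πk/3) for k = 0, 1, 2 gives y = 3.398717, -0.065384, -3.333333.
λ_k = y_k − 0.666667 gives λ = 2.7321, -0.7321, -4.0000 (check: the sum is -2.0000 = tr M).

Hence λ_max = 2.7321 and λ_min = -4.0000.


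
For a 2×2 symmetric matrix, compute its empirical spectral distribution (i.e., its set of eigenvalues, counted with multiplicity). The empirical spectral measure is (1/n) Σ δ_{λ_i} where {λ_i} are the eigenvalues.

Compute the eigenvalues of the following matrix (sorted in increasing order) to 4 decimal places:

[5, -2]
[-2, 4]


Since M is real symmetric, both eigenvalues are real; they are the roots of det(λI − M) = λ² − (tr M) λ + det M.
tr M = 5 + 4 = 9.
det M = 5·4 − (-2)² = 20 − 4 = 16.
Characteristic polynomial: λ² − 9λ + 16 = 0.
Discriminant Δ = (tr M)² − 4·det M = 81 − 64 = 17; √Δ = 4.123106.
λ = (tr M ± √Δ)/2 = (9 ± 4.123106)/2, giving (tr M − √Δ)/2 = 2.4384 and (tr M + √Δ)/2 = 6.5616.

Eigenvalues sorted in increasing order: [2.4384, 6.5616].


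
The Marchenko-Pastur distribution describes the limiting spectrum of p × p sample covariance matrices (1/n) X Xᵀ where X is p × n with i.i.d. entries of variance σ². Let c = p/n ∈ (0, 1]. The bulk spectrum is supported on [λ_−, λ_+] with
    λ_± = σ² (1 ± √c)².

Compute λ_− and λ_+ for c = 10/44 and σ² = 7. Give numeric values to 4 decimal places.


c = 10/44 = 0.227273; √c = 0.476731.
λ_− = σ² (1 − √c)² = 7 · (1 − 0.476731)² = 7 · (0.523269)² = 1.916671.
λ_+ = σ² (1 + √c)² = 7 · (1 + 0.476731)² = 7 · (1.476731)² = 15.265147.

Rounded to 4 decimal places: λ_− ≈ 1.9167, λ_+ ≈ 15.2651.


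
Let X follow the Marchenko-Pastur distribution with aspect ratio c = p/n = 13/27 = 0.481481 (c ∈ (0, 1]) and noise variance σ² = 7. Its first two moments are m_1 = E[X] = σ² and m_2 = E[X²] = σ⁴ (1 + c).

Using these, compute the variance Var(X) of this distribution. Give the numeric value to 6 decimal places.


m_1 = E[X] = σ² = 7, so m_1² = 49.
m_2 = E[X²] = σ⁴ (1 + c) = 49 · (1 + 0.481481) = 49 · 1.481481 = 72.592593.
(Note m_2 − m_1² simplifies to c · σ⁴ = 0.481481 · 49.)

Var(X) = m_2 − m_1² = 72.592593 − 49 = 23.592593.


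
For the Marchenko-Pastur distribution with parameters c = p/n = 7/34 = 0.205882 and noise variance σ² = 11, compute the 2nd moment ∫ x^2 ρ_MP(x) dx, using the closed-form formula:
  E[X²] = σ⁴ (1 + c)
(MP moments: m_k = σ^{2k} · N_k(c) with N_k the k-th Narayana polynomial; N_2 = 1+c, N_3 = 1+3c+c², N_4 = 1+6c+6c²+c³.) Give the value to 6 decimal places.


E[X²] = σ⁴ (1 + c) (second MP moment). With σ² = 11 (so σ⁴ = 121) and c = 7/34 = 0.205882: E[X²] = 121 · (1 + 0.205882) = 121 · 1.205882.

So E[X^2] = 145.911765.


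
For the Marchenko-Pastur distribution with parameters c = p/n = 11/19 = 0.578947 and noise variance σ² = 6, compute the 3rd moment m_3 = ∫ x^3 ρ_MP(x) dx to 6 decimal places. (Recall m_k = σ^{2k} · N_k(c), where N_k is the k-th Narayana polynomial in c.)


E[X³] = σ⁶ (1 + 3c + c²) (third MP moment). With σ² = 6 (so σ⁶ = 216) and c = 11/19 = 0.578947: E[X³] = 216 · (1 + 3·0.578947 + (0.578947)²) = 216 · 3.072022.

So E[X^3] = 663.556787.


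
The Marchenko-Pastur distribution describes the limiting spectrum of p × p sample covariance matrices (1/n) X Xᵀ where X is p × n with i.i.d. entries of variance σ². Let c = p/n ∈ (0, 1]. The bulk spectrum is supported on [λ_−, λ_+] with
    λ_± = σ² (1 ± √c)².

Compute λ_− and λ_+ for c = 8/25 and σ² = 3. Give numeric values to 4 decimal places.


c = 8/25 = 0.320000; √c = 0.565685.
λ_− = σ² (1 − √c)² = 3 · (1 − 0.565685)² = 3 · (0.434315)² = 0.565887.
λ_+ = σ² (1 + √c)² = 3 · (1 + 0.565685)² = 3 · (1.565685)² = 7.354113.

Rounded to 4 decimal places: λ_− ≈ 0.5659, λ_+ ≈ 7.3541.


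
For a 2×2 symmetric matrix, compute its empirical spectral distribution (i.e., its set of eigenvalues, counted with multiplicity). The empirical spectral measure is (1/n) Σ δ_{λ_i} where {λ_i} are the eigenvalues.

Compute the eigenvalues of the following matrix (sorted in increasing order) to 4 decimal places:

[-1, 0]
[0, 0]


Since M is real symmetric, both eigenvalues are real; they are the roots of det(λI − M) = λ² − (tr M) λ + det M.
tr M = -1 + 0 = -1.
det M = (-1)·0 − 0² = 0 − 0 = 0.
Characteristic polynomial: λ² + λ = 0.
Discriminant Δ = (tr M)² − 4·det M = 1 − 0 = 1; √Δ = 1.000000.
λ = (tr M ± √Δ)/2 = (-1 ± 1.000000)/2, giving (tr M − √Δ)/2 = -1.0000 and (tr M + √Δ)/2 = 0.0000.

Eigenvalues sorted in increasing order: [-1.0000, 0.0000].


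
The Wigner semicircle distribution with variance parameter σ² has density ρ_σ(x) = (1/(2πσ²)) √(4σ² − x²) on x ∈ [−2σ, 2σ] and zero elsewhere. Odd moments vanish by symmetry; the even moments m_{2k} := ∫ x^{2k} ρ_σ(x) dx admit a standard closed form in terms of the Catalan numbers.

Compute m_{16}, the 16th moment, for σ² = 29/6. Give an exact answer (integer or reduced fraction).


By the scaled semicircle moment identity, m_{2k} = σ^{2k} · C_k with k = 8.
C_8 = (1/(k+1)) · C(2k, k) = (1/9) · C(16, 8) = (1/9) · 12870 = 1430.
σ^{2k} = (σ²)^k = (29/6)^8 = 500246412961/1679616.

Therefore m_{16} = σ^{16} · C_8 = (500246412961/1679616) · 1430 = 357676185267115/839808.


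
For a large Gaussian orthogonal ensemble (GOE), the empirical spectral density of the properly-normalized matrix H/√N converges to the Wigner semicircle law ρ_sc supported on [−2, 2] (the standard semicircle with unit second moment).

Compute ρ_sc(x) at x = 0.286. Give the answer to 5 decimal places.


ρ_sc(x) = (1/(2π)) √(4 − x²). With x = 0.286:
  4 − x² = 4 − (0.286)² = 4 − 0.081796 = 3.918204.
  √(4 − x²) = 1.979445.
  1/(2π) = 0.159155.
  ρ_sc(0.286) = 0.159155 · 1.979445 = 0.315039.

Rounded to 5 decimal places: ρ_sc(0.286) ≈ 0.31504.


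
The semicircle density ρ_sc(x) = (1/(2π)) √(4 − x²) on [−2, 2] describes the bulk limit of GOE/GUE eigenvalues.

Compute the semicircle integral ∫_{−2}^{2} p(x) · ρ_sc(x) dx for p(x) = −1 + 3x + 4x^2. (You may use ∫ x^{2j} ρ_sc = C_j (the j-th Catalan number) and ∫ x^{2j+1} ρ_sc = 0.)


Write p(x) = Σ a_i x^i, split into monomials and integrate each against ρ_sc separately.
Using ∫ x^{2j} ρ_sc = C_j = (1/(j+1)) C(2j, j) (Catalan numbers) and ∫ x^{2j+1} ρ_sc = 0 (odd monomials vanish by symmetry):
  i = 0 (even): a_0 · C_{0} = -1 · 1 = -1
  i = 1 (odd): ∫ x^1 ρ_sc = 0 (vanishes)
  i = 2 (even): a_2 · C_{1} = 4 · 1 = 4

Summing the contributions: ∫_{−2}^{2} p(x) ρ_sc(x) dx = (-1) + 4 = 3.


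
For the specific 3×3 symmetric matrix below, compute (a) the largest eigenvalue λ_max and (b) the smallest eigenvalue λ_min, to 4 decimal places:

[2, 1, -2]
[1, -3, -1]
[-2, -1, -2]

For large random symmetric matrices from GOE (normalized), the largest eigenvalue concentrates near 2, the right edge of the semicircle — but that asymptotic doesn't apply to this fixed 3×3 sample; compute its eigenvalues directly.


Since M is real symmetric, all three eigenvalues are real; they are the roots of det(λI − M) = λ³ − (tr M) λ² + s λ − det M, where s is the sum of the principal 2×2 minors.
tr M = 2 + (-3) + (-2) = -3.
s = (2·(-3) − 1²) + (2·(-2) − (-2)²) + ((-3)·(-2) − (-1)²) = -7 + (-8) + 5 = -10.
det M (expand along row 1) = 2·5 − 1·(-4) + (-2)·(-7) = 28.
Characteristic polynomial: λ³ + 3λ² − 10λ − 28 = 0.
Substitute λ = y + (tr M)/3 = y − 1.000000 to remove the quadratic term: y³ + p·y + q = 0 with p = s − (tr M)²/3 = -13.000000 and q = −2(tr M)³/27 + (tr M)·s/3 − det M = -16.000000.
Three real roots ⇒ use the trigonometric (Viète) form: r = 2√(−p/3) = 4.163332, φ = arccos(3q/(p·r)) = arccos(0.886864) = 0.480284 rad.
y_k = r·cos(φ/3 − 2πk/3) for k = 0, 1, 2 gives y = 4.110092, -1.480279, -2.629813.
λ_k = y_k − 1.000000 gives λ = 3.1101, -2.4803, -3.6298 (check: the sum is -3.0000 = tr M).

Hence λ_max = 3.1101 and λ_min = -3.6298.


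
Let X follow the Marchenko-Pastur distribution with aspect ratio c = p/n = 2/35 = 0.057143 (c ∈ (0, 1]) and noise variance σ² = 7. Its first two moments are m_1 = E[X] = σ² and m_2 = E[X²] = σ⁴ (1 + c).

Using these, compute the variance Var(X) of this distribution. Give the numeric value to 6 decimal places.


m_1 = E[X] = σ² = 7, so m_1² = 49.
m_2 = E[X²] = σ⁴ (1 + c) = 49 · (1 + 0.057143) = 49 · 1.057143 = 51.800000.
(Note m_2 − m_1² simplifies to c · σ⁴ = 0.057143 · 49.)

Var(X) = m_2 − m_1² = 51.800000 − 49 = 2.800000.


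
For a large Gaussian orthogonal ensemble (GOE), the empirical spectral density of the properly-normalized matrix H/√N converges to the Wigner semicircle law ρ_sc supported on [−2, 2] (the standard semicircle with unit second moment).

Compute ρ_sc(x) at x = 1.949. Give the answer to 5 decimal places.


ρ_sc(x) = (1/(2π)) √(4 − x²). With x = 1.949:
  4 − x² = 4 − (1.949)² = 4 − 3.798601 = 0.201399.
  √(4 − x²) = 0.448775.
  1/(2π) = 0.159155.
  ρ_sc(1.949) = 0.159155 · 0.448775 = 0.071425.

Rounded to 5 decimal places: ρ_sc(1.949) ≈ 0.07142.


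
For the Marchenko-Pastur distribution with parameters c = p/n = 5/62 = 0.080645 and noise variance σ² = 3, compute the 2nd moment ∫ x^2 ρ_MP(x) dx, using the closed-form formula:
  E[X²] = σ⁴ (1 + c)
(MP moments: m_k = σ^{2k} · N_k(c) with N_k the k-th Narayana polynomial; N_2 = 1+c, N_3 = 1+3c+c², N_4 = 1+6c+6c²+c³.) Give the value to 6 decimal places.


E[X²] = σ⁴ (1 + c) (second MP moment). With σ² = 3 (so σ⁴ = 9) and c = 5/62 = 0.080645: E[X²] = 9 · (1 + 0.080645) = 9 · 1.080645.

So E[X^2] = 9.725806.


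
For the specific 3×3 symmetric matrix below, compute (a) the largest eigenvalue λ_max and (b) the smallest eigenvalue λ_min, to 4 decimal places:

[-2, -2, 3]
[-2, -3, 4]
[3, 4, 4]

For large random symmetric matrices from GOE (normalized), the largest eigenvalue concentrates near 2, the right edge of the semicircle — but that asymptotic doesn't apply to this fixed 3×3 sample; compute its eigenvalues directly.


Since M is real symmetric, all three eigenvalues are real; they are the roots of det(λI − M) = λ³ − (tr M) λ² + s λ − det M, where s is the sum of the principal 2×2 minors.
tr M = -2 + (-3) + 4 = -1.
s = ((-2)·(-3) − (-2)²) + ((-2)·4 − 3²) + ((-3)·4 − 4²) = 2 + (-17) + (-28) = -43.
det M (expand along row 1) = (-2)·(-28) − (-2)·(-20) + 3·1 = 19.
Characteristic polynomial: λ³ + λ² − 43λ − 19 = 0.
Substitute λ = y + (tr M)/3 = y − 0.333333 to remove the quadratic term: y³ + p·y + q = 0 with p = s − (tr M)²/3 = -43.333333 and q = −2(tr M)³/27 + (tr M)·s/3 − det M = -4.592593.
Three real roots ⇒ use the trigonometric (Viète) form: r = 2√(−p/3) = 7.601170, φ = arccos(3q/(p·r)) = arccos(0.041829) = 1.528955 rad.
y_k = r·cos(φ/3 − 2πk/3) for k = 0, 1, 2 gives y = 6.635171, -0.106010, -6.529160.
λ_k = y_k − 0.333333 gives λ = 6.3018, -0.4393, -6.8625 (check: the sum is -1.0000 = tr M).

Hence λ_max = 6.3018 and λ_min = -6.8625.


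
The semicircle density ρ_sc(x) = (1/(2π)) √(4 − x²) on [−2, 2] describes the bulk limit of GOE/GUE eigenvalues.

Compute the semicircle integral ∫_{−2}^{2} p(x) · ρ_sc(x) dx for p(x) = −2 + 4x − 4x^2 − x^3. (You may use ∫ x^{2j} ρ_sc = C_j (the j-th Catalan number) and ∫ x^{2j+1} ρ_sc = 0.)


Write p(x) = Σ a_i x^i, split into monomials and integrate each against ρ_sc separately.
Using ∫ x^{2j} ρ_sc = C_j = (1/(j+1)) C(2j, j) (Catalan numbers) and ∫ x^{2j+1} ρ_sc = 0 (odd monomials vanish by symmetry):
  i = 0 (even): a_0 · C_{0} = -2 · 1 = -2
  i = 1 (odd): ∫ x^1 ρ_sc = 0 (vanishes)
  i = 2 (even): a_2 · C_{1} = -4 · 1 = -4
  i = 3 (odd): ∫ x^3 ρ_sc = 0 (vanishes)

Summing the contributions: ∫_{−2}^{2} p(x) ρ_sc(x) dx = (-2) + (-4) = -6.
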